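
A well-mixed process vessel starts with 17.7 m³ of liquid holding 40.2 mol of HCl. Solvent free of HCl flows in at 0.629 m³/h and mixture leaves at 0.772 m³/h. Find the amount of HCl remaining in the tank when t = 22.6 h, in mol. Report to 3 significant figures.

Total volume: dV/dt = Q_in − Q_out = -0.14300 m³/h, so V(t) = 17.7 − 0.14300 t and V(22.6) = 14.468 m³.
Species balance (pure solvent in): dm/dt = −Q_out · m/V(t).
Separate: dm/m = −Q_out dt/V(t) ⇒ ln(m/m₀) = −(Q_out/(Q_in−Q_out)) ln(V/V₀).
m = m₀ (V₀/V)^(Q_out/(Q_in−Q_out)) = 40.2 × (17.7/14.468)^(-5.3986) = 13.537 mol.

13.5 mol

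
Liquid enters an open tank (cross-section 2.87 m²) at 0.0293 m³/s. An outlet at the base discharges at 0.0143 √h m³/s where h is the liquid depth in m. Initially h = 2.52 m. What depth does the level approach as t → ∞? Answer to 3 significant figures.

4.20 m

Accumulation of liquid (constant cross-section A): A dh/dt = Q_in − 0.0143 √h. At steady state dh/dt = 0:
Q_in = 0.0143 √h_ss ⇒ √h_ss = 0.0293/0.0143 = 2.0490.
h_ss = 2.0490² = 4.1982 m. (Since h₀ = 2.52 m < h_ss, the level will rise toward this value.)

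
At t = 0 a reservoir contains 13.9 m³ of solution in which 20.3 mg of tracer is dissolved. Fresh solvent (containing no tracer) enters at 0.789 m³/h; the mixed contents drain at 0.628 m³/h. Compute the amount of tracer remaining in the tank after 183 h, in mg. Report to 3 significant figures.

0.240 mg

Let m(t) be the amount of tracer. Volume: V(t) = V₀ + (Q_in − Q_out) t = 13.9 + 0.16100 t; V(183) = 43.363 m³.
Species balance (pure solvent in): dm/dt = −Q_out · m/V(t).
Separate: dm/m = −Q_out dt/V(t) ⇒ ln(m/m₀) = −(Q_out/(Q_in−Q_out)) ln(V/V₀).
m = m₀ (V₀/V)^(Q_out/(Q_in−Q_out)) = 20.3 × (13.9/43.363)^(3.9006) = 0.23998 mg.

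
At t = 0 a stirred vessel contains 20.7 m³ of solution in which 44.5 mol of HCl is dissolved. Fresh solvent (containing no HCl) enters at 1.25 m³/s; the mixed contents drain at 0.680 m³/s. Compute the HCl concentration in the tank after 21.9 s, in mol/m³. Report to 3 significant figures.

Total volume: dV/dt = Q_in − Q_out = 0.57000 m³/s, so V(t) = 20.7 + 0.57000 t and V(21.9) = 33.183 m³.
Solute balance: dm/dt = 0 − Q_out C = −Q_out m/V(t).
dm/m = −Q_out dt/(V₀ + 0.57000 t); integrating gives ln(m/m₀) = −(Q_out/(Q_in−Q_out)) ln(V/V₀).
m = m₀ (V₀/V)^(Q_out/(Q_in−Q_out)) = 44.5 × (20.7/33.183)^(1.1930) = 25.343 mol.
C = m/V = 25.343/33.183 = 0.76374 mol/m³.

0.764 mol/m³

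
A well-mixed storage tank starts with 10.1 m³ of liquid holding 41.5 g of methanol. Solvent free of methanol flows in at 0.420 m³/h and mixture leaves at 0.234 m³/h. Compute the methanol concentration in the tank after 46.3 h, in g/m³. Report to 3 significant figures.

1.02 g/m³

Let m(t) be the amount of methanol. Volume: V(t) = V₀ + (Q_in − Q_out) t = 10.1 + 0.18600 t; V(46.3) = 18.712 m³.
No methanol enters, so dm/dt = −Q_out · (m/V).
Separate: dm/m = −Q_out dt/V(t) ⇒ ln(m/m₀) = −(Q_out/(Q_in−Q_out)) ln(V/V₀).
m = m₀ (V₀/V)^(Q_out/(Q_in−Q_out)) = 41.5 × (10.1/18.712)^(1.2581) = 19.105 g.
C = m/V = 19.105/18.712 = 1.0210 g/m³.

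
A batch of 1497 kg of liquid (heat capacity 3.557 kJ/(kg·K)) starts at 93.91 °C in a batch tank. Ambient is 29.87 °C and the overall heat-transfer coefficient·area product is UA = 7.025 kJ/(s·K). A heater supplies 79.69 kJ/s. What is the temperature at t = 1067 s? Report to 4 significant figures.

M c_p dT/dt = −UA(T − T_amb) + Q̇.
dT/dt = (T_ss − T)/τ with T_ss = T_amb + Q̇/UA = 29.87 + 79.69/7.025 = 41.2138 °C, τ = M c_p/UA = 1497·3.557/7.025 = 757.983 s.
This is linear first-order; T(t) = T_ss + (T₀ − T_ss) e^(−t/τ).
T(1067) = 41.2138 + (52.6962)·0.244709 = 54.1090 °C.

54.11 °C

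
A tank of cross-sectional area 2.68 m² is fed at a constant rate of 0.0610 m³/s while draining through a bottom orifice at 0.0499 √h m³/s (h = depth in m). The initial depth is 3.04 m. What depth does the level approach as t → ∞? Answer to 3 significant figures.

Unsteady balance on liquid volume: A dh/dt = Q_in − 0.0499 √h. At steady state dh/dt = 0:
Q_in = 0.0499 √h_ss ⇒ √h_ss = 0.0610/0.0499 = 1.2224.
h_ss = 1.2224² = 1.4944 m. (Since h₀ = 3.04 m > h_ss, the level will fall toward this value.)

1.49 m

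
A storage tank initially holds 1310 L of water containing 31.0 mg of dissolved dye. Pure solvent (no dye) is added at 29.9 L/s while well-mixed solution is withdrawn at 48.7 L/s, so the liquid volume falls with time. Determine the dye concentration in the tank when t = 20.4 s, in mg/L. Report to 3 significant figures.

0.0136 mg/L

Total volume: dV/dt = Q_in − Q_out = -18.800 L/s, so V(t) = 1310 − 18.800 t and V(20.4) = 926.48 L.
Species balance (pure solvent in): dm/dt = −Q_out · m/V(t).
Separate: dm/m = −Q_out dt/V(t) ⇒ ln(m/m₀) = −(Q_out/(Q_in−Q_out)) ln(V/V₀).
m = m₀ (V₀/V)^(Q_out/(Q_in−Q_out)) = 31.0 × (1310/926.48)^(-2.5904) = 12.638 mg.
C = m/V = 12.638/926.48 = 0.013641 mg/L.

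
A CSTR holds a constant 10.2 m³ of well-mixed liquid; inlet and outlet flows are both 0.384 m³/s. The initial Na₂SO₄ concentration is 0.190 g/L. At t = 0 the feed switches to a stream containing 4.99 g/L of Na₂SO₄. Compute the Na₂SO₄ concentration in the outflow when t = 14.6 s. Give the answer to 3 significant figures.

2.22 g/L

Transient balance on the dissolved component: V dC/dt = Q(C_in − C).
Time constant τ = V/Q = 10.2/0.384 = 26.562 s.
Integrating: C(t) = C_in + (C₀ − C_in) e^(−t/τ).
C(14.6) = 4.99 + (0.190 − 4.99)·e^(−14.6/26.562) = 4.99 + (-4.8000)·0.57715 = 2.2197 g/L.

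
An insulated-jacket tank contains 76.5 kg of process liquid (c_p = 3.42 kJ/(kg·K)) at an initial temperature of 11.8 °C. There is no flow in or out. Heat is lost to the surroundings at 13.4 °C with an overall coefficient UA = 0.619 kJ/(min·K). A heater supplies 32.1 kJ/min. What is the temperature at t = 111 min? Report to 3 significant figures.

M c_p dT/dt = −UA(T − T_amb) + Q̇.
dT/dt = (T_ss − T)/τ with T_ss = T_amb + Q̇/UA = 13.4 + 32.1/0.619 = 65.258 °C, τ = M c_p/UA = 76.5·3.42/0.619 = 422.67 min.
Integrating: T(t) = T_ss + (T₀ − T_ss) e^(−t/τ).
T(111) = 65.258 + (-53.458)·0.76903 = 24.147 °C.

24.1 °C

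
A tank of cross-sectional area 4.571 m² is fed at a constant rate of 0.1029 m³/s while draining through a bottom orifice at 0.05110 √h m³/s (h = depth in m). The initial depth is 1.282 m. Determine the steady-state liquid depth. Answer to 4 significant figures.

4.055 m

Mass balance (ρ constant): A dh/dt = Q_in − 0.05110 √h. At steady state dh/dt = 0:
Q_in = 0.05110 √h_ss ⇒ √h_ss = 0.1029/0.05110 = 2.01370.
h_ss = 2.01370² = 4.05498 m. (Since h₀ = 1.282 m < h_ss, the level will rise toward this value.)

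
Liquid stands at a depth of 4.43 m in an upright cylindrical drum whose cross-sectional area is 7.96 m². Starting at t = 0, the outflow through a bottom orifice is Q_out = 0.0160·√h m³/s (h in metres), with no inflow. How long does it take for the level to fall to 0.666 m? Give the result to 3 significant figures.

1280 s

Unsteady balance on liquid volume: A dh/dt = −0.0160 √h.
This is separable: 2 d(√h)/dt = −0.0160/A, so √h = √h₀ − (0.0160/(2A)) t.
t = 2A(√h₀ − √h)/0.0160 = 2·7.96·(√4.43 − √0.666)/0.0160
  = 15.920 × (2.1048 − 0.81609) / 0.0160 = 1282.2 s.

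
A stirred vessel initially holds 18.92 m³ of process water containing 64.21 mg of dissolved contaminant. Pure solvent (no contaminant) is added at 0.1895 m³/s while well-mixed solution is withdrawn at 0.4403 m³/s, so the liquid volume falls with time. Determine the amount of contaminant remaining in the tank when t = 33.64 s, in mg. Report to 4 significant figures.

Total volume: dV/dt = Q_in − Q_out = -0.250800 m³/s, so V(t) = 18.92 − 0.250800 t and V(33.64) = 10.4831 m³.
Species balance (pure solvent in): dm/dt = −Q_out · m/V(t).
Separate: dm/m = −Q_out dt/V(t) ⇒ ln(m/m₀) = −(Q_out/(Q_in−Q_out)) ln(V/V₀).
m = m₀ (V₀/V)^(Q_out/(Q_in−Q_out)) = 64.21 × (18.92/10.4831)^(-1.75558) = 22.7727 mg.

22.77 mg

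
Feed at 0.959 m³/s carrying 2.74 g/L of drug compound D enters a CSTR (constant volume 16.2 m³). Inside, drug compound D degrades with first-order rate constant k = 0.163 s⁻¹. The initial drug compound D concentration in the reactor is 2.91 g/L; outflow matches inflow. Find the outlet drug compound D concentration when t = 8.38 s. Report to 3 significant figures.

1.07 g/L

V dC/dt = Q(C_in − C) − k V C.
This is linear with rate a = Q/V + k = 0.22220 s⁻¹.
C_ss = Q C_in/(Q + kV) = 0.72999 g/L; C(t) = C_ss + (C₀ − C_ss) e^(−a t).
C(8.38) = 0.72999 + (2.1800)·e^(−0.22220·8.38) = 0.72999 + (2.1800)·0.15536 = 1.0687 g/L.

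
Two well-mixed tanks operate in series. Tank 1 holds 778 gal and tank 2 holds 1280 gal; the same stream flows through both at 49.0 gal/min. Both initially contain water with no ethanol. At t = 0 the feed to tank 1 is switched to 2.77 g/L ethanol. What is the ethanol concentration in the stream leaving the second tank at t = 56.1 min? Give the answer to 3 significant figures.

Species balance on tank i: dCᵢ/dt = (Cᵢ₋₁ − Cᵢ)/τᵢ with τᵢ = Vᵢ/Q.
τ₁ = 778/49.0 = 15.878 min; τ₂ = 1280/49.0 = 26.122 min.
Solving the cascade with C₁(0)=C₂(0)=0 gives C₂(t) = C_in[1 − (τ₁ e^(−t/τ₁) − τ₂ e^(−t/τ₂))/(τ₁ − τ₂)].
At t = 56.1: e^(−t/τ₁) = 0.029209, e^(−t/τ₂) = 0.11677.
C₂ = 2.77·[1 − (15.878·0.029209 − 26.122·0.11677)/(-10.245)] = 2.77·0.74754 = 2.0707 g/L.

2.07 g/L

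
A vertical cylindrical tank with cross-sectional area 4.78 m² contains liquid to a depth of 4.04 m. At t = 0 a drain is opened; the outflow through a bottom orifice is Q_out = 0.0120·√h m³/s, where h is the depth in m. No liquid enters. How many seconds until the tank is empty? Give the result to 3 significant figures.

1600 s

Unsteady balance on liquid volume: A dh/dt = −0.0120 √h.
This is separable: 2 d(√h)/dt = −0.0120/A, so √h = √h₀ − (0.0120/(2A)) t.
Set h = 0: 2√h₀ = (0.0120/A) t_empty ⇒ t_empty = 2A√h₀/0.0120.
t_empty = 2·4.78·√4.04/0.0120 = 9.5600·2.0100/0.0120 = 1601.3 s.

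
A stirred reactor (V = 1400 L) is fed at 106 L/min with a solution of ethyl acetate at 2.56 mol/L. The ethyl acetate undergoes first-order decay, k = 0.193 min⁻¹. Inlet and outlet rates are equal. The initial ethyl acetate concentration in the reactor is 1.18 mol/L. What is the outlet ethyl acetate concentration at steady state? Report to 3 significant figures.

V dC/dt = Q(C_in − C) − k V C.
Steady state (dC/dt = 0): C_ss = Q C_in/(Q + kV) = C_in/(1 + kV/Q).
C_ss = 106·2.56/(106 + 0.193·1400) = 271.36/376.20 = 0.72132 mol/L.

0.721 mol/L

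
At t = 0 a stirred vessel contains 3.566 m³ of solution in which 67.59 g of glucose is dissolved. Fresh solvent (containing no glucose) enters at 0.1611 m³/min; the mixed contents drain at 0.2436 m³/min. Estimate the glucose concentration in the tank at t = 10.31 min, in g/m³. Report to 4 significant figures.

11.13 g/m³

Let m(t) be the amount of glucose. Volume: V(t) = V₀ + (Q_in − Q_out) t = 3.566 − 0.0825000 t; V(10.31) = 2.71542 m³.
No glucose enters, so dm/dt = −Q_out · (m/V).
dm/m = −Q_out dt/(V₀ − 0.0825000 t); integrating gives ln(m/m₀) = −(Q_out/(Q_in−Q_out)) ln(V/V₀).
m = m₀ (V₀/V)^(Q_out/(Q_in−Q_out)) = 67.59 × (3.566/2.71542)^(-2.95273) = 30.2306 g.
C = m/V = 30.2306/2.71542 = 11.1329 g/m³.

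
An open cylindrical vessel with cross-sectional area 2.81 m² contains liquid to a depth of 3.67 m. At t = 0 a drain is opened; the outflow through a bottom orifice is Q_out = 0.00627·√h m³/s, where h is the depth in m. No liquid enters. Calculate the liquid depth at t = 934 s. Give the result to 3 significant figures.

Unsteady balance on liquid volume: A dh/dt = −0.00627 √h.
∫ h^(−1/2) dh = −(0.00627/A) ∫ dt, giving 2√h = 2√h₀ − (0.00627/A) t.
√h = √3.67 − 0.00627·934/(2·2.81) = 1.9157 − 1.0420 = 0.87370.
h = 0.87370² = 0.76335 m.

0.763 m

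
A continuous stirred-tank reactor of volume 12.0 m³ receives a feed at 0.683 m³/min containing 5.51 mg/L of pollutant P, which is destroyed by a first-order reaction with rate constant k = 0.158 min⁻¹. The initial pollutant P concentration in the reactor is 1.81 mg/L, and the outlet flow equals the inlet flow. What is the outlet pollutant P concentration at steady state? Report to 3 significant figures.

Accumulation = in − out − consumed: V dC/dt = Q C_in − Q C − k V C.
At steady state: 0 = Q C_in − (Q + kV) C_ss, so C_ss = Q C_in/(Q + kV).
C_ss = 0.683·5.51/(0.683 + 0.158·12.0) = 3.7633/2.5790 = 1.4592 mg/L.

1.46 mg/L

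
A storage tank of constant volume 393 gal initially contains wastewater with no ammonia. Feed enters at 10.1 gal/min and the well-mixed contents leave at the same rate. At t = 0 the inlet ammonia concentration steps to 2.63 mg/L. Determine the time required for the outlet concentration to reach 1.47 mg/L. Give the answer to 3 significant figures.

Species balance: V dC/dt = Q(C_in − C) ⇒ τ = V/Q = 38.911 min.
C(t) = C_in + (C₀ − C_in) e^(−t/τ). Set C = 1.47 and solve for t:
e^(−t/τ) = (C − C_in)/(C₀ − C_in) = (1.47 − 2.63)/(0 − 2.63) = 0.44106
t = −τ ln(…) = 38.911 × 0.81856 = 31.851 min.

31.9 min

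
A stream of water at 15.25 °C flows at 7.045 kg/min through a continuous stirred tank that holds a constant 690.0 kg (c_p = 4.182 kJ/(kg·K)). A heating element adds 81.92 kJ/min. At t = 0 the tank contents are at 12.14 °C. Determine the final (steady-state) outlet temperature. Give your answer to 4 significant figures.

First-law balance (no shaft work): M c_p dT/dt = ṁ c_p (T_in − T) + 81.92.
At steady state dT/dt = 0 ⇒ T_ss = T_in + Q̇/(ṁ c_p) = 15.25 + 81.92/(7.045·4.182) = 18.0305 °C.

18.03 °C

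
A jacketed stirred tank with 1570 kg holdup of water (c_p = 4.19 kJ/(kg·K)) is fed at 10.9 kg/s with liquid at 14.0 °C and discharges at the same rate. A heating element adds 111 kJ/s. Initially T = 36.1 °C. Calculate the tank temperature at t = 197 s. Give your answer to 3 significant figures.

21.4 °C

Unsteady energy balance on the tank contents: M c_p dT/dt = ṁ c_p (T_in − T) + 111.
τ = M/ṁ = 144.04 s; T_ss = T_in + Q̇/(ṁ c_p) = 14.0 + 111/(10.9·4.19) = 16.430 °C.
T approaches T_ss exponentially: T(t) = T_ss + (T₀ − T_ss) e^(−t/τ).
T(197) = 16.430 + (19.670)·e^(−197/144.04) = 16.430 + (19.670)·0.25469 = 21.440 °C.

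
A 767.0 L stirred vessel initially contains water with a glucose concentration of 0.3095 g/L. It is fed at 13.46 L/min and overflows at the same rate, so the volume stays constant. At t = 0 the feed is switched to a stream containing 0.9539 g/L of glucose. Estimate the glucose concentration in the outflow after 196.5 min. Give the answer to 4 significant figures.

Accumulation = in − out for the solute gives V dC/dt = Q(C_in − C).
So dC/dt = (C_in − C)/τ with τ = V/Q = 767.0/13.46 = 56.9837 min.
Solution: C(t) = C_in + (C₀ − C_in) e^(−t/τ).
C(196.5) = 0.9539 + (0.3095 − 0.9539)·e^(−196.5/56.9837) = 0.9539 + (-0.644400)·0.0317978 = 0.933409 g/L.

0.9334 g/L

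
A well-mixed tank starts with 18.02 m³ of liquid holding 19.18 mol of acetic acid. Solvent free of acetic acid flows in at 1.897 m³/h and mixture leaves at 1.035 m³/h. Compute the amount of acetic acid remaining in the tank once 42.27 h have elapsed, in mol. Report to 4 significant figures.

5.083 mol

Total volume: dV/dt = Q_in − Q_out = 0.862000 m³/h, so V(t) = 18.02 + 0.862000 t and V(42.27) = 54.4567 m³.
No acetic acid enters, so dm/dt = −Q_out · (m/V).
dm/m = −Q_out dt/(V₀ + 0.862000 t); integrating gives ln(m/m₀) = −(Q_out/(Q_in−Q_out)) ln(V/V₀).
m = m₀ (V₀/V)^(Q_out/(Q_in−Q_out)) = 19.18 × (18.02/54.4567)^(1.20070) = 5.08344 mol.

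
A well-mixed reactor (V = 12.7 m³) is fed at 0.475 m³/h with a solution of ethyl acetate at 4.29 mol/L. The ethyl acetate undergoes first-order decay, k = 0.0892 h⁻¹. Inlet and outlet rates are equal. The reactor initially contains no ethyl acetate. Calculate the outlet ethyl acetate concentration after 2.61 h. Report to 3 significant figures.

0.357 mol/L

V dC/dt = Q(C_in − C) − k V C.
This is linear with rate a = Q/V + k = 0.12660 h⁻¹.
C_ss = Q C_in/(Q + kV) = 1.2674 mol/L; C(t) = C_ss + (C₀ − C_ss) e^(−a t).
C(2.61) = 1.2674 + (-1.2674)·e^(−0.12660·2.61) = 1.2674 + (-1.2674)·0.71861 = 0.35662 mol/L.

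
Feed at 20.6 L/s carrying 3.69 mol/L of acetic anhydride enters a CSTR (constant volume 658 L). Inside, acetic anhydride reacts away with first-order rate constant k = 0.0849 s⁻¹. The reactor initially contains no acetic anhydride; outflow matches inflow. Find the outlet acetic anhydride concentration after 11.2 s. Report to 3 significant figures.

0.724 mol/L

Accumulation = in − out − consumed: V dC/dt = Q C_in − Q C − k V C.
dC/dt = (Q/V) C_in − (Q/V + k) C; effective rate a = Q/V + k = 0.031307 + 0.0849 = 0.11621 s⁻¹.
C_ss = Q C_in/(Q + kV) = 0.99411 mol/L; C(t) = C_ss + (C₀ − C_ss) e^(−a t).
C(11.2) = 0.99411 + (-0.99411)·e^(−0.11621·11.2) = 0.99411 + (-0.99411)·0.27212 = 0.72360 mol/L.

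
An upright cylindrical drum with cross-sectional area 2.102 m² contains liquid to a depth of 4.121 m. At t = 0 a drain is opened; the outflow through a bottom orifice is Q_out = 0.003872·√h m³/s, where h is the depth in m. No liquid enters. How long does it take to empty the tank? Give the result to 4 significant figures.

Mass balance (ρ constant): A dh/dt = −0.003872 √h.
This is separable: 2 d(√h)/dt = −0.003872/A, so √h = √h₀ − (0.003872/(2A)) t.
Set h = 0: 2√h₀ = (0.003872/A) t_empty ⇒ t_empty = 2A√h₀/0.003872.
t_empty = 2·2.102·√4.121/0.003872 = 4.20400·2.03002/0.003872 = 2204.09 s.

2204 s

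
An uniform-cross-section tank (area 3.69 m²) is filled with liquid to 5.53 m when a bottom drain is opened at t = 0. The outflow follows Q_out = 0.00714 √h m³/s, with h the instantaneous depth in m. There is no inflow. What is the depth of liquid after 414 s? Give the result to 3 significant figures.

3.81 m

Volume balance on the tank: A dh/dt = −0.00714 √h.
This is separable: 2 d(√h)/dt = −0.00714/A, so √h = √h₀ − (0.00714/(2A)) t.
√h = √5.53 − 0.00714·414/(2·3.69) = 2.3516 − 0.40054 = 1.9511.
h = 1.9511² = 3.8066 m.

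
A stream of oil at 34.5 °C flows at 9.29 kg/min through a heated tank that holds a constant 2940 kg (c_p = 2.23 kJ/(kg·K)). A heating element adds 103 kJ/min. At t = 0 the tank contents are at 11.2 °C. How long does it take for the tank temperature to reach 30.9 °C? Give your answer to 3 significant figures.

378 min

Heat balance on the well-mixed liquid: M c_p dT/dt = ṁ c_p (T_in − T) + 103.
τ = M/ṁ = 316.47 min; T_ss = T_in + Q̇/(ṁ c_p) = 39.472 °C.
T(t) = T_ss + (T₀ − T_ss) e^(−t/τ). Set T = 30.9:
e^(−t/τ) = (30.9 − 39.472)/(11.2 − 39.472) = 0.30319
t = −316.47 · ln(0.30319) = 377.67 min.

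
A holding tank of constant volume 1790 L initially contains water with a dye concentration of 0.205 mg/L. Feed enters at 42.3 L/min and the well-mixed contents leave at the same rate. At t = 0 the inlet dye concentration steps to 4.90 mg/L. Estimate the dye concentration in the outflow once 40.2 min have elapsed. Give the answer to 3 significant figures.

Accumulation = in − out for the solute gives V dC/dt = Q(C_in − C).
So dC/dt = (C_in − C)/τ with τ = V/Q = 1790/42.3 = 42.317 min.
Solution: C(t) = C_in + (C₀ − C_in) e^(−t/τ).
C(40.2) = 4.90 + (0.205 − 4.90)·e^(−40.2/42.317) = 4.90 + (-4.6950)·0.38675 = 3.0842 mg/L.

3.08 mg/L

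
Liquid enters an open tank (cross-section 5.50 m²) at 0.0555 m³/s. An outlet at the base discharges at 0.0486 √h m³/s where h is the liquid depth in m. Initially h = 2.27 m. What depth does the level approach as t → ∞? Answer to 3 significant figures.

Volume balance on the tank: A dh/dt = Q_in − 0.0486 √h. At steady state dh/dt = 0:
Q_in = 0.0486 √h_ss ⇒ √h_ss = 0.0555/0.0486 = 1.1420.
h_ss = 1.1420² = 1.3041 m. (Since h₀ = 2.27 m > h_ss, the level will fall toward this value.)

1.30 m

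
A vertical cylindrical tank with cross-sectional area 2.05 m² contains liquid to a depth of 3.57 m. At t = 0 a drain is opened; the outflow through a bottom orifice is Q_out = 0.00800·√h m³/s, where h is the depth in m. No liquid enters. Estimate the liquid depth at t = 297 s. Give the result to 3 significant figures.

Accumulation of liquid (constant cross-section A): A dh/dt = −0.00800 √h.
∫ h^(−1/2) dh = −(0.00800/A) ∫ dt, giving 2√h = 2√h₀ − (0.00800/A) t.
√h = √3.57 − 0.00800·297/(2·2.05) = 1.8894 − 0.57951 = 1.3099.
h = 1.3099² = 1.7159 m.

1.72 m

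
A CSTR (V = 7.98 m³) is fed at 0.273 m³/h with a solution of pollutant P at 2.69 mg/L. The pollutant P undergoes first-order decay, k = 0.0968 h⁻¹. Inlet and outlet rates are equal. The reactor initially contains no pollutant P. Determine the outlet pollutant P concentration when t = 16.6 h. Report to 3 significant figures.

0.623 mg/L

Accumulation = in − out − consumed: V dC/dt = Q C_in − Q C − k V C.
This is linear with rate a = Q/V + k = 0.13101 h⁻¹.
C_ss = Q C_in/(Q + kV) = 0.70243 mg/L; C(t) = C_ss + (C₀ − C_ss) e^(−a t).
C(16.6) = 0.70243 + (-0.70243)·e^(−0.13101·16.6) = 0.70243 + (-0.70243)·0.11363 = 0.62261 mg/L.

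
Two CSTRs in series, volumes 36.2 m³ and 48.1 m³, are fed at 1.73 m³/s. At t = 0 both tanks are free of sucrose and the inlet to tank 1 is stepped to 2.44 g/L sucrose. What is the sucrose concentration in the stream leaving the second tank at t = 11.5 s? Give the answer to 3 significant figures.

0.203 g/L

Each tank obeys Vᵢ dCᵢ/dt = Q(Cᵢ₋₁ − Cᵢ), so τᵢ = Vᵢ/Q.
τ₁ = 36.2/1.73 = 20.925 s; τ₂ = 48.1/1.73 = 27.803 s.
Tank 1: C₁ = C_in(1 − e^(−t/τ₁)). Tank 2 (τ₁ ≠ τ₂): C₂ = C_in[1 − (τ₁ e^(−t/τ₁) − τ₂ e^(−t/τ₂))/(τ₁ − τ₂)].
At t = 11.5: e^(−t/τ₁) = 0.57719, e^(−t/τ₂) = 0.66125.
C₂ = 2.44·[1 − (20.925·0.57719 − 27.803·0.66125)/(-6.8786)] = 2.44·0.083019 = 0.20257 g/L.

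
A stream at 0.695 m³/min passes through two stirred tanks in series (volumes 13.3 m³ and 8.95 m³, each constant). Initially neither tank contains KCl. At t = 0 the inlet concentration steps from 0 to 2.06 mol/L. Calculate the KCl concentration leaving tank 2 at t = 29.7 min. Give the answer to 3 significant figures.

Species balance on tank i: dCᵢ/dt = (Cᵢ₋₁ − Cᵢ)/τᵢ with τᵢ = Vᵢ/Q.
τ₁ = 13.3/0.695 = 19.137 min; τ₂ = 8.95/0.695 = 12.878 min.
Tank 1: C₁ = C_in(1 − e^(−t/τ₁)). Tank 2 (τ₁ ≠ τ₂): C₂ = C_in[1 − (τ₁ e^(−t/τ₁) − τ₂ e^(−t/τ₂))/(τ₁ − τ₂)].
At t = 29.7: e^(−t/τ₁) = 0.21183, e^(−t/τ₂) = 0.099628.
C₂ = 2.06·[1 − (19.137·0.21183 − 12.878·0.099628)/(6.2590)] = 2.06·0.55733 = 1.1481 mol/L.

1.15 mol/L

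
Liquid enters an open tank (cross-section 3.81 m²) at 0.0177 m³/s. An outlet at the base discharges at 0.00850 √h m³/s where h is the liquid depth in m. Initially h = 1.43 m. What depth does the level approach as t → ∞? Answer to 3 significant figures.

4.34 m

Mass balance (ρ constant): A dh/dt = Q_in − 0.00850 √h. At steady state dh/dt = 0:
Q_in = 0.00850 √h_ss ⇒ √h_ss = 0.0177/0.00850 = 2.0824.
h_ss = 2.0824² = 4.3362 m. (Since h₀ = 1.43 m < h_ss, the level will rise toward this value.)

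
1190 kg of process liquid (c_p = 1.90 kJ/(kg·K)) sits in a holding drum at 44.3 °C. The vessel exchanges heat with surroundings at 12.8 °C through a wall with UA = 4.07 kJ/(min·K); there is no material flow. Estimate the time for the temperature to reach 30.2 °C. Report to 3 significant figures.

Lumped-capacitance energy balance: M c_p dT/dt = UA(T_amb − T).
τ = M c_p/UA = 555.53 min; T_ss = T_amb = 12.800 °C.
T(t) = T_ss + (T₀ − T_ss)e^(−t/τ); set T = 30.2:
t = −τ ln[(T − T_ss)/(T₀ − T_ss)] = −555.53 · ln(0.55238) = 329.72 min.

330 min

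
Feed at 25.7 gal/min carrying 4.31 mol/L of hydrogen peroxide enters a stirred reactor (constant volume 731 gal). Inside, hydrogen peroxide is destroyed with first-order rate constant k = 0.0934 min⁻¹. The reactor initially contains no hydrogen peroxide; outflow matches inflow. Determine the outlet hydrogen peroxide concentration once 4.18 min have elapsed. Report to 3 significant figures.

0.490 mol/L

Accumulation = in − out − consumed: V dC/dt = Q C_in − Q C − k V C.
dC/dt = (Q/V) C_in − (Q/V + k) C; effective rate a = Q/V + k = 0.035157 + 0.0934 = 0.12856 min⁻¹.
C_ss = Q C_in/(Q + kV) = 1.1787 mol/L; C(t) = C_ss + (C₀ − C_ss) e^(−a t).
C(4.18) = 1.1787 + (-1.1787)·e^(−0.12856·4.18) = 1.1787 + (-1.1787)·0.58428 = 0.49000 mol/L.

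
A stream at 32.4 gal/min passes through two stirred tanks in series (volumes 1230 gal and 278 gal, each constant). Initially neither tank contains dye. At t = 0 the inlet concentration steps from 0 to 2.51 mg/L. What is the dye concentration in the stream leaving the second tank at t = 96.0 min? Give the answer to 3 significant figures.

Time constants: τᵢ = Vᵢ/Q for each well-mixed tank.
τ₁ = 1230/32.4 = 37.963 min; τ₂ = 278/32.4 = 8.5802 min.
Solving the cascade with C₁(0)=C₂(0)=0 gives C₂(t) = C_in[1 − (τ₁ e^(−t/τ₁) − τ₂ e^(−t/τ₂))/(τ₁ − τ₂)].
At t = 96.0: e^(−t/τ₁) = 0.079756, e^(−t/τ₂) = 1.3833e-05.
C₂ = 2.51·[1 − (37.963·0.079756 − 8.5802·1.3833e-05)/(29.383)] = 2.51·0.89696 = 2.2514 mg/L.

2.25 mg/L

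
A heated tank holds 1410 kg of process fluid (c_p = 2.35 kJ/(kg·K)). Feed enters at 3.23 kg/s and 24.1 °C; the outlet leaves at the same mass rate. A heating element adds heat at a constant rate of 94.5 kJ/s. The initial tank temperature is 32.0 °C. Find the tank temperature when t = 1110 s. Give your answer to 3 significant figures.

M c_p dT/dt = ṁ c_p (T_in − T) + Q̇.
Rearrange: dT/dt = (T_ss − T)/τ with τ = M/ṁ = 436.53 s and T_ss = T_in + Q̇/(ṁ c_p) = 36.550 °C.
T approaches T_ss exponentially: T(t) = T_ss + (T₀ − T_ss) e^(−t/τ).
T(1110) = 36.550 + (-4.5498)·e^(−1110/436.53) = 36.550 + (-4.5498)·0.078649 = 36.192 °C.

36.2 °C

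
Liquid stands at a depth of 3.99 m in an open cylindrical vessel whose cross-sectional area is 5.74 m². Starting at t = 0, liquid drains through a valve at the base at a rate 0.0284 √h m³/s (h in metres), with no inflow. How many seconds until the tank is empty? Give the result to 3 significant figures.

With no inflow, A dh/dt = −0.0284 √h.
Separate and integrate: 2(√h − √h₀) = −(0.0284/A) t.
Tank is empty when √h = 0: t_empty = 2A√h₀/0.0284.
t_empty = 2·5.74·√3.99/0.0284 = 11.480·1.9975/0.0284 = 807.44 s.

807 s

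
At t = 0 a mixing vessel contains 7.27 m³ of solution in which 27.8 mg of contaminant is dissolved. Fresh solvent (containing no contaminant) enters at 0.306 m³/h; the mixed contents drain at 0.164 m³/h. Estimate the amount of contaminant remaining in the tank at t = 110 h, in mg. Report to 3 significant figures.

Let m(t) be the amount of contaminant. Volume: V(t) = V₀ + (Q_in − Q_out) t = 7.27 + 0.14200 t; V(110) = 22.890 m³.
Species balance (pure solvent in): dm/dt = −Q_out · m/V(t).
dm/m = −Q_out dt/(V₀ + 0.14200 t); integrating gives ln(m/m₀) = −(Q_out/(Q_in−Q_out)) ln(V/V₀).
m = m₀ (V₀/V)^(Q_out/(Q_in−Q_out)) = 27.8 × (7.27/22.890)^(1.1549) = 7.3920 mg.

7.39 mg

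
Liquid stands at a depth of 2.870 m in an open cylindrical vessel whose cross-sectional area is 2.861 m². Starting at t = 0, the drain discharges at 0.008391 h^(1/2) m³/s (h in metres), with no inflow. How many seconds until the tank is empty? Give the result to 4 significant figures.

Accumulation of liquid (constant cross-section A): A dh/dt = −0.008391 √h.
Separate and integrate: 2(√h − √h₀) = −(0.008391/A) t.
Tank is empty when √h = 0: t_empty = 2A√h₀/0.008391.
t_empty = 2·2.861·√2.870/0.008391 = 5.72200·1.69411/0.008391 = 1155.25 s.

1155 s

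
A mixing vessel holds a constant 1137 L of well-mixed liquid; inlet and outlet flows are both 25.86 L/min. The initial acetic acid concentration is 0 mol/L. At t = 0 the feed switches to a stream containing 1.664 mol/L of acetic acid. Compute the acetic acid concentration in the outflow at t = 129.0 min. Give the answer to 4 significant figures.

Unsteady species balance (constant V, well mixed): V dC/dt = Q(C_in − C).
Time constant τ = V/Q = 1137/25.86 = 43.9675 min.
Integrating: C(t) = C_in + (C₀ − C_in) e^(−t/τ).
C(129.0) = 1.664 + (0 − 1.664)·e^(−129.0/43.9675) = 1.664 + (-1.66400)·0.0531847 = 1.57550 mol/L.

1.576 mol/L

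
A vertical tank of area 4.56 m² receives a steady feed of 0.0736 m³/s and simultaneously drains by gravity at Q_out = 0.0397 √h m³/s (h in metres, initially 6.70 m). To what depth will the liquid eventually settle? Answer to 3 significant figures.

Level balance: A dh/dt = 0.0736 − 0.0397 √h. Setting dh/dt = 0:
Q_in = 0.0397 √h_ss ⇒ √h_ss = 0.0736/0.0397 = 1.8539.
h_ss = 1.8539² = 3.4370 m. (Since h₀ = 6.70 m > h_ss, the level will fall toward this value.)

3.44 m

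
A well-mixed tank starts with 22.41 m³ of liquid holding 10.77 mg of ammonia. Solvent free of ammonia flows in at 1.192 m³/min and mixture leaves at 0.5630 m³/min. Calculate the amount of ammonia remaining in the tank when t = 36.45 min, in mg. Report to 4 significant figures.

5.732 mg

Total volume: dV/dt = Q_in − Q_out = 0.629000 m³/min, so V(t) = 22.41 + 0.629000 t and V(36.45) = 45.3371 m³.
Species balance (pure solvent in): dm/dt = −Q_out · m/V(t).
Separate: dm/m = −Q_out dt/V(t) ⇒ ln(m/m₀) = −(Q_out/(Q_in−Q_out)) ln(V/V₀).
m = m₀ (V₀/V)^(Q_out/(Q_in−Q_out)) = 10.77 × (22.41/45.3371)^(0.895072) = 5.73210 mg.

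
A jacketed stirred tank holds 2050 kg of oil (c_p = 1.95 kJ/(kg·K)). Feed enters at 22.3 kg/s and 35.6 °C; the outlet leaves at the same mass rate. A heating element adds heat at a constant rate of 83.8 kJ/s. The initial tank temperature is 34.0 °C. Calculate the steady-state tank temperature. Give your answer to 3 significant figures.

Heat balance on the well-mixed liquid: M c_p dT/dt = ṁ c_p (T_in − T) + 83.8.
At steady state dT/dt = 0 ⇒ T_ss = T_in + Q̇/(ṁ c_p) = 35.6 + 83.8/(22.3·1.95) = 37.527 °C.

37.5 °C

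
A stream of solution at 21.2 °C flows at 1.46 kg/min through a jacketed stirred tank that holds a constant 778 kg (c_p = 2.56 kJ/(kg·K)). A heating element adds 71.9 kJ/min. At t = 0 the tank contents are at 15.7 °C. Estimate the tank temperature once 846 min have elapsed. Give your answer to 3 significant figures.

35.4 °C

First-law balance (no shaft work): M c_p dT/dt = ṁ c_p (T_in − T) + 71.9.
τ = M/ṁ = 532.88 min; T_ss = T_in + Q̇/(ṁ c_p) = 21.2 + 71.9/(1.46·2.56) = 40.437 °C.
T approaches T_ss exponentially: T(t) = T_ss + (T₀ − T_ss) e^(−t/τ).
T(846) = 40.437 + (-24.737)·e^(−846/532.88) = 40.437 + (-24.737)·0.20441 = 35.380 °C.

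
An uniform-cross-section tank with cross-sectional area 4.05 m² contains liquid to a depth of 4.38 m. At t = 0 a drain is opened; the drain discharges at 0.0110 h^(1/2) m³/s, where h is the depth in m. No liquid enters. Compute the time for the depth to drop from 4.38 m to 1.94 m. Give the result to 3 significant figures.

515 s

A dh/dt = −Q_out = −0.0110 √h.
Separate and integrate: 2(√h − √h₀) = −(0.0110/A) t.
t = 2A(√h₀ − √h)/0.0110 = 2·4.05·(√4.38 − √1.94)/0.0110
  = 8.1000 × (2.0928 − 1.3928) / 0.0110 = 515.46 s.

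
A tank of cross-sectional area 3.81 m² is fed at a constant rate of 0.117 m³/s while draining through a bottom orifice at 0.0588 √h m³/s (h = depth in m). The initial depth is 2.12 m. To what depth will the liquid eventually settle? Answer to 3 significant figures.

3.96 m

Accumulation of liquid (constant cross-section A): A dh/dt = Q_in − 0.0588 √h. At steady state dh/dt = 0:
Q_in = 0.0588 √h_ss ⇒ √h_ss = 0.117/0.0588 = 1.9898.
h_ss = 1.9898² = 3.9593 m. (Since h₀ = 2.12 m < h_ss, the level will rise toward this value.)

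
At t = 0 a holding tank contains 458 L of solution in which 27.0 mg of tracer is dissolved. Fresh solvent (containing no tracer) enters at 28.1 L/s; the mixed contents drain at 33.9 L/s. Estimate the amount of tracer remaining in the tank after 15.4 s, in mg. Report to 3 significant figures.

7.60 mg

Total volume: dV/dt = Q_in − Q_out = -5.8000 L/s, so V(t) = 458 − 5.8000 t and V(15.4) = 368.68 L.
Solute balance: dm/dt = 0 − Q_out C = −Q_out m/V(t).
dm/m = −Q_out dt/(V₀ − 5.8000 t); integrating gives ln(m/m₀) = −(Q_out/(Q_in−Q_out)) ln(V/V₀).
m = m₀ (V₀/V)^(Q_out/(Q_in−Q_out)) = 27.0 × (458/368.68)^(-5.8448) = 7.5978 mg.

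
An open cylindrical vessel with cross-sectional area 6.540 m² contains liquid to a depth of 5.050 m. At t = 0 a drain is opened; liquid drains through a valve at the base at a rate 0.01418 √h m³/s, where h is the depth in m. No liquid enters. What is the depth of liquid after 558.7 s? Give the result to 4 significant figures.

With no inflow, A dh/dt = −0.01418 √h.
This is separable: 2 d(√h)/dt = −0.01418/A, so √h = √h₀ − (0.01418/(2A)) t.
√h = √5.050 − 0.01418·558.7/(2·6.540) = 2.24722 − 0.605685 = 1.64154.
h = 1.64154² = 2.69464 m.

2.695 m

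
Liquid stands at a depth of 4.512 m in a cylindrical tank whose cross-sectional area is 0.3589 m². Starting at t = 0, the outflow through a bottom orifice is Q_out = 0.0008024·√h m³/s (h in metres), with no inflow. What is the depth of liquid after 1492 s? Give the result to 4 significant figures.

With no inflow, A dh/dt = −0.0008024 √h.
Separate and integrate: 2(√h − √h₀) = −(0.0008024/A) t.
√h = √4.512 − 0.0008024·1492/(2·0.3589) = 2.12415 − 1.66785 = 0.456300.
h = 0.456300² = 0.208209 m.

0.2082 m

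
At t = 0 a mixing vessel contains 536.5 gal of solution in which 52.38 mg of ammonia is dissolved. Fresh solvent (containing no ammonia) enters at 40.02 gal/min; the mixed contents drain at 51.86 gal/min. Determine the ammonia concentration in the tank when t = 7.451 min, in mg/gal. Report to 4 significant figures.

Total volume: dV/dt = Q_in − Q_out = -11.8400 gal/min, so V(t) = 536.5 − 11.8400 t and V(7.451) = 448.280 gal.
No ammonia enters, so dm/dt = −Q_out · (m/V).
dm/m = −Q_out dt/(V₀ − 11.8400 t); integrating gives ln(m/m₀) = −(Q_out/(Q_in−Q_out)) ln(V/V₀).
m = m₀ (V₀/V)^(Q_out/(Q_in−Q_out)) = 52.38 × (536.5/448.280)^(-4.38007) = 23.8469 mg.
C = m/V = 23.8469/448.280 = 0.0531964 mg/gal.

0.05320 mg/gal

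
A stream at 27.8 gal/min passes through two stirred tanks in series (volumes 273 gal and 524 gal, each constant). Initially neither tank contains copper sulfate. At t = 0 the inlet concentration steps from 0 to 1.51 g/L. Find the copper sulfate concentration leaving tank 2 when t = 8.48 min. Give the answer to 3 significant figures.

Species balance on tank i: dCᵢ/dt = (Cᵢ₋₁ − Cᵢ)/τᵢ with τᵢ = Vᵢ/Q.
τ₁ = 273/27.8 = 9.8201 min; τ₂ = 524/27.8 = 18.849 min.
Tank 1: C₁ = C_in(1 − e^(−t/τ₁)). Tank 2 (τ₁ ≠ τ₂): C₂ = C_in[1 − (τ₁ e^(−t/τ₁) − τ₂ e^(−t/τ₂))/(τ₁ − τ₂)].
At t = 8.48: e^(−t/τ₁) = 0.42167, e^(−t/τ₂) = 0.63770.
C₂ = 1.51·[1 − (9.8201·0.42167 − 18.849·0.63770)/(-9.0288)] = 1.51·0.12734 = 0.19229 g/L.

0.192 g/L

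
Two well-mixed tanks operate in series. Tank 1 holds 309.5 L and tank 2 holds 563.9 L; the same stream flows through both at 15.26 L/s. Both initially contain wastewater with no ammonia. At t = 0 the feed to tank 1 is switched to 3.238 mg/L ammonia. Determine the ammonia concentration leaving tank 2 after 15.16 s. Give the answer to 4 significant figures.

0.3415 mg/L

Each tank obeys Vᵢ dCᵢ/dt = Q(Cᵢ₋₁ − Cᵢ), so τᵢ = Vᵢ/Q.
τ₁ = 309.5/15.26 = 20.2818 s; τ₂ = 563.9/15.26 = 36.9528 s.
Tank 1: C₁ = C_in(1 − e^(−t/τ₁)). Tank 2 (τ₁ ≠ τ₂): C₂ = C_in[1 − (τ₁ e^(−t/τ₁) − τ₂ e^(−t/τ₂))/(τ₁ − τ₂)].
At t = 15.16: e^(−t/τ₁) = 0.473564, e^(−t/τ₂) = 0.663482.
C₂ = 3.238·[1 − (20.2818·0.473564 − 36.9528·0.663482)/(-16.6710)] = 3.238·0.105465 = 0.341495 mg/L.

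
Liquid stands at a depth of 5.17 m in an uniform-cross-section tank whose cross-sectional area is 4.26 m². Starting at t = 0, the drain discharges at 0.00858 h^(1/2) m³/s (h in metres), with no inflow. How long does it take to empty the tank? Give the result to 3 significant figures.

2260 s

A dh/dt = −Q_out = −0.00858 √h.
∫ h^(−1/2) dh = −(0.00858/A) ∫ dt, giving 2√h = 2√h₀ − (0.00858/A) t.
Set h = 0: 2√h₀ = (0.00858/A) t_empty ⇒ t_empty = 2A√h₀/0.00858.
t_empty = 2·4.26·√5.17/0.00858 = 8.5200·2.2738/0.00858 = 2257.9 s.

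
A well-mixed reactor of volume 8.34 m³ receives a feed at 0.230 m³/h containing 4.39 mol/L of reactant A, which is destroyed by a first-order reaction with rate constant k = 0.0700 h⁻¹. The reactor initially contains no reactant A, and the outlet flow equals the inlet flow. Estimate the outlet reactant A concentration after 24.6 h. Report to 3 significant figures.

V dC/dt = Q(C_in − C) − k V C.
This is linear with rate a = Q/V + k = 0.097578 h⁻¹.
C_ss = Q C_in/(Q + kV) = 1.2407 mol/L; C(t) = C_ss + (C₀ − C_ss) e^(−a t).
C(24.6) = 1.2407 + (-1.2407)·e^(−0.097578·24.6) = 1.2407 + (-1.2407)·0.090680 = 1.1282 mol/L.

1.13 mol/L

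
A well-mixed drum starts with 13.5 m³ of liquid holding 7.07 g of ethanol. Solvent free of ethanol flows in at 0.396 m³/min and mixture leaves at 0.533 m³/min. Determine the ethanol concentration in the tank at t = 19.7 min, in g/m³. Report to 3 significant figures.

Total volume: dV/dt = Q_in − Q_out = -0.13700 m³/min, so V(t) = 13.5 − 0.13700 t and V(19.7) = 10.801 m³.
Species balance (pure solvent in): dm/dt = −Q_out · m/V(t).
Separate: dm/m = −Q_out dt/V(t) ⇒ ln(m/m₀) = −(Q_out/(Q_in−Q_out)) ln(V/V₀).
m = m₀ (V₀/V)^(Q_out/(Q_in−Q_out)) = 7.07 × (13.5/10.801)^(-3.8905) = 2.9687 g.
C = m/V = 2.9687/10.801 = 0.27485 g/m³.

0.275 g/m³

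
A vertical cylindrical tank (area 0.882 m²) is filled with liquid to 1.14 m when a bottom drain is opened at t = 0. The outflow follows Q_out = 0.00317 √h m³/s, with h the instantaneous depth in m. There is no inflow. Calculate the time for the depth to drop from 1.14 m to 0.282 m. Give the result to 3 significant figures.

299 s

Volume balance on the tank: A dh/dt = −0.00317 √h.
This is separable: 2 d(√h)/dt = −0.00317/A, so √h = √h₀ − (0.00317/(2A)) t.
t = 2A(√h₀ − √h)/0.00317 = 2·0.882·(√1.14 − √0.282)/0.00317
  = 1.7640 × (1.0677 − 0.53104) / 0.00317 = 298.64 s.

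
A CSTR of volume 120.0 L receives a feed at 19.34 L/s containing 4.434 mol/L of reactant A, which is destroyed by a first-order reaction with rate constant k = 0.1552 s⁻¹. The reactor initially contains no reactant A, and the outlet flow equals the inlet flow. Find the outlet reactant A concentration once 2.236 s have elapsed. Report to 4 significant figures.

V dC/dt = Q(C_in − C) − k V C.
dC/dt = (Q/V) C_in − (Q/V + k) C; effective rate a = Q/V + k = 0.161167 + 0.1552 = 0.316367 s⁻¹.
C_ss = Q C_in/(Q + kV) = 2.25881 mol/L; C(t) = C_ss + (C₀ − C_ss) e^(−a t).
C(2.236) = 2.25881 + (-2.25881)·e^(−0.316367·2.236) = 2.25881 + (-2.25881)·0.492926 = 1.14538 mol/L.

1.145 mol/L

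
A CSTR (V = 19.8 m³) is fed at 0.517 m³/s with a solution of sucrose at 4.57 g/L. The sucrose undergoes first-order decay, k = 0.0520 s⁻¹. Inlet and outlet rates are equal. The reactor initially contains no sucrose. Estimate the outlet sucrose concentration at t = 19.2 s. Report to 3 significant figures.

1.19 g/L

Species balance: V dC/dt = Q C_in − Q C − k V C.
dC/dt = (Q/V) C_in − (Q/V + k) C; effective rate a = Q/V + k = 0.026111 + 0.0520 = 0.078111 s⁻¹.
C_ss = Q C_in/(Q + kV) = 1.5277 g/L; C(t) = C_ss + (C₀ − C_ss) e^(−a t).
C(19.2) = 1.5277 + (-1.5277)·e^(−0.078111·19.2) = 1.5277 + (-1.5277)·0.22319 = 1.1867 g/L.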